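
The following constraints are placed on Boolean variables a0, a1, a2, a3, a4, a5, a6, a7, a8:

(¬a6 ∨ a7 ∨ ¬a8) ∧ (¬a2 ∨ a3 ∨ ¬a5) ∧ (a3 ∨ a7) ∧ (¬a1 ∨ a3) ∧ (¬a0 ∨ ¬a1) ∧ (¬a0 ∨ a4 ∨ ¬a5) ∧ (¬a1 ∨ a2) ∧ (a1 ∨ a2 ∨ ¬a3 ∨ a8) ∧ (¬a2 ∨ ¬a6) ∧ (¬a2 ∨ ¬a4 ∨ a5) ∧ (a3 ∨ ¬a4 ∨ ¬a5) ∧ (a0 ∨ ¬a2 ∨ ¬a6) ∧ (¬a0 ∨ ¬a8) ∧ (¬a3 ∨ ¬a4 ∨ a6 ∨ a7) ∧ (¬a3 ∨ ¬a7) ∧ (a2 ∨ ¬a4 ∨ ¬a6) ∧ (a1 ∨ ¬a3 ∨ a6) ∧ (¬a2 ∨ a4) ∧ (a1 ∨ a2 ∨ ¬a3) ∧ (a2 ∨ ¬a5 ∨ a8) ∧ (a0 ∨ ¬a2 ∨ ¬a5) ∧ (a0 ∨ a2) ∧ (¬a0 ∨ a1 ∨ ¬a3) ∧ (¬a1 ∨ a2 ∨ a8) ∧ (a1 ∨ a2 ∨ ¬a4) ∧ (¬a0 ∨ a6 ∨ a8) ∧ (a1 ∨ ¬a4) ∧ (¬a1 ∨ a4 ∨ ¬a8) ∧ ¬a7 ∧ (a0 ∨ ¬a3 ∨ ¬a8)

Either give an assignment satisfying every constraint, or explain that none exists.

The formula is unsatisfiable.

Case a0 = True:
  (¬a0 ∨ ¬a1) forces a1 = False.
  (¬a0 ∨ ¬a8) forces a8 = False.
  (¬a0 ∨ a1 ∨ ¬a3) forces a3 = False.
  (a3 ∨ a7) forces a7 = True.
  Clause (¬a7) is falsified — contradiction.
Case a0 = False:
  (a0 ∨ a2) forces a2 = True.
  (¬a2 ∨ ¬a6) forces a6 = False.
  (¬a2 ∨ a4) forces a4 = True.
  (¬a2 ∨ ¬a4 ∨ a5) forces a5 = True.
  Clause (a0 ∨ ¬a2 ∨ ¬a5) is falsified — contradiction.
Both cases fail, so the formula is unsatisfiable.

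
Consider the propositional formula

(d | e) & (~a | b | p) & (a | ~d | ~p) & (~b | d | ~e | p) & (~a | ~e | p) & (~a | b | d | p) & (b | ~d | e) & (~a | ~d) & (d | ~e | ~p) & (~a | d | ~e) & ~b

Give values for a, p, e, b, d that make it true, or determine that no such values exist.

Unit clause (~b) forces b = False.
Try a = True:
  (~a | b | p) forces p = True.
  (~a | ~d) forces d = False.
  (d | e) forces e = True.
  clause (d | ~e | ~p) is falsified — backtrack.
So a = False.
Try p = True:
  (a | ~d | ~p) forces d = False.
  (d | e) forces e = True.
  clause (d | ~e | ~p) is falsified — backtrack.
So p = False.
Set e = True.
Set d = False.
All clauses satisfied.

a = False, p = False, e = True, b = False, d = False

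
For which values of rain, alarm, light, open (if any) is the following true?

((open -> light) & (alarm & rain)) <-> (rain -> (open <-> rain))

rain = True, alarm = False, light = True, open = False

  ((open -> light) & (alarm & rain)) <-> (rain -> (open <-> rain)) = True
    (open -> light) & (alarm & rain) = False
      open -> light = True
      alarm & rain = False
    rain -> (open <-> rain) = False
      open <-> rain = False
The formula evaluates to True.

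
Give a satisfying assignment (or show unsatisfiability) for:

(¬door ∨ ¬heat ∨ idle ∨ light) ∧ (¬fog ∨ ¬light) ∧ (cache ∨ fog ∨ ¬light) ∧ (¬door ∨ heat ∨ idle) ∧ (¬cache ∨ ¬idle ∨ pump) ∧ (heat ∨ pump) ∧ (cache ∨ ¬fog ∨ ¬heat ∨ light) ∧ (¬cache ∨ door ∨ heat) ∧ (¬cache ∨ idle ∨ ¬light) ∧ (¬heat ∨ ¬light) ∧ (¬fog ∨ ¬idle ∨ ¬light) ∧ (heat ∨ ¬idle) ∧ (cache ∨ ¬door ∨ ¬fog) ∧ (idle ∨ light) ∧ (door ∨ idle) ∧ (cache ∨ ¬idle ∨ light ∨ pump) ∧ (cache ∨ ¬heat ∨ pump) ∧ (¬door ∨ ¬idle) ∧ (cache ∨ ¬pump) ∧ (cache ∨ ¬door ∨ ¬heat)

Try door = True:
  (¬door ∨ ¬idle) forces idle = False.
  (¬door ∨ heat ∨ idle) forces heat = True.
  (¬door ∨ ¬heat ∨ idle ∨ light) forces light = True.
  clause (¬heat ∨ ¬light) is falsified — backtrack.
So door = False.
  then (door ∨ idle) forces idle = True.
  then (heat ∨ ¬idle) forces heat = True.
  then (¬heat ∨ ¬light) forces light = False.
Set fog = True.
  then (cache ∨ ¬fog ∨ ¬heat ∨ light) forces cache = True.
  then (¬cache ∨ ¬idle ∨ pump) forces pump = True.
All clauses satisfied.

door = False, heat = True, fog = True, idle = True, pump = True, cache = True, light = False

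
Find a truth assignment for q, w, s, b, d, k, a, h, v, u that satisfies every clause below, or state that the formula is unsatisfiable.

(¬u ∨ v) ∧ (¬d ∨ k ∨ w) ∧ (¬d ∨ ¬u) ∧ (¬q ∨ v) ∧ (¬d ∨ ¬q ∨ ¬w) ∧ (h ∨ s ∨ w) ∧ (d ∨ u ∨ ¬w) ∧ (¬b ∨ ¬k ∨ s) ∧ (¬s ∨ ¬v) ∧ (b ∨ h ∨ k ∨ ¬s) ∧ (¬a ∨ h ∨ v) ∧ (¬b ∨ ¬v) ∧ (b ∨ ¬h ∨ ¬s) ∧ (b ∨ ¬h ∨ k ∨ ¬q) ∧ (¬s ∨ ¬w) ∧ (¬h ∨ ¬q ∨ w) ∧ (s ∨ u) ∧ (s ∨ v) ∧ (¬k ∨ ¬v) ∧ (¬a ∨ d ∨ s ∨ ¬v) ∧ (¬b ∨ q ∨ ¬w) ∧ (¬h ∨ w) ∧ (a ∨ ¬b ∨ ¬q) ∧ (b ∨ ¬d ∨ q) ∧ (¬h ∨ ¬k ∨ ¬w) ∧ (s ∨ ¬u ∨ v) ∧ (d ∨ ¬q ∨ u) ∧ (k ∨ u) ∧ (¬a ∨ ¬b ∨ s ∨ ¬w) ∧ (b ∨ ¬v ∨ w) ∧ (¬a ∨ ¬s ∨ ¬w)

q=F; w=T; s=F; b=F; d=F; k=F; a=F; h=F; v=T; u=T

Set q = False.
Set w = True.
  then (¬s ∨ ¬w) forces s = False.
  then (s ∨ u) forces u = True.
  then (s ∨ v) forces v = True.
  then (¬k ∨ ¬v) forces k = False.
  then (¬b ∨ q ∨ ¬w) forces b = False.
  then (b ∨ ¬d ∨ q) forces d = False.
  then (¬a ∨ d ∨ s ∨ ¬v) forces a = False.
Set h = False.
All clauses satisfied.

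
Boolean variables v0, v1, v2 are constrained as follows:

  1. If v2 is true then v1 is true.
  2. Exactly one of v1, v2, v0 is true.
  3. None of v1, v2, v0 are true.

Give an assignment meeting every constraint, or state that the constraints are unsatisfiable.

Case v0 = True:
  Constraint (3) is violated (v0=T) — contradiction.
Case v0 = False:
  (3) forces v1 = False.
  (1) with v1=F forces v2 = False.
  Constraint (2) is violated (v1=F, v2=F, v0=F) — contradiction.
Both cases fail — unsatisfiable.

Unsatisfiable — no assignment works.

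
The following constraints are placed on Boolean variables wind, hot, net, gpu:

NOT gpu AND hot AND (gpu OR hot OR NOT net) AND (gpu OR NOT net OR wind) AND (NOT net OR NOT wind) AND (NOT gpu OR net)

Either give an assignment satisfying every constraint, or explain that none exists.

wind = False, hot = True, net = False, gpu = False

Unit clause (NOT gpu) forces gpu = False.
Unit clause (hot) forces hot = True.
Set wind = False.
  then (gpu OR NOT net OR wind) forces net = False.
Check each clause:
  (NOT gpu): NOT gpu holds.
  (hot): hot holds.
  (gpu OR hot OR NOT net): hot holds.
  (gpu OR NOT net OR wind): NOT net holds.
  (NOT net OR NOT wind): NOT net holds.
  (NOT gpu OR net): NOT gpu holds.
All clauses satisfied.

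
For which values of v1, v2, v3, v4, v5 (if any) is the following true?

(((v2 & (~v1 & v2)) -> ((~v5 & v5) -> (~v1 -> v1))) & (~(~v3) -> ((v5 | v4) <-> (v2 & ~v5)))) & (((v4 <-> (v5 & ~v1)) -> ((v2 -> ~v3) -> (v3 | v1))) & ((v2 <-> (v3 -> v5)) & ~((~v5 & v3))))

v1: True, v2: True, v3: False, v4: True, v5: True

  ((v2 & (~v1 & v2)) -> ((~v5 & v5) -> (~v1 -> v1))) & (~(~v3) -> ((v5 | v4) <-> (v2 & ~v5))) = True
    (v2 & (~v1 & v2)) -> ((~v5 & v5) -> (~v1 -> v1)) = True
      v2 & (~v1 & v2) = False
        ~v1 & v2 = False
          ~v1 = False
      (~v5 & v5) -> (~v1 -> v1) = True
        ~v5 & v5 = False
          ~v5 = False
        ~v1 -> v1 = True
          ~v1 = False
    ~(~v3) -> ((v5 | v4) <-> (v2 & ~v5)) = True
      ~(~v3) = False
        ~v3 = True
      (v5 | v4) <-> (v2 & ~v5) = False
        v5 | v4 = True
        v2 & ~v5 = False
          ~v5 = False
  ((v4 <-> (v5 & ~v1)) -> ((v2 -> ~v3) -> (v3 | v1))) & ((v2 <-> (v3 -> v5)) & ~((~v5 & v3))) = True
    (v4 <-> (v5 & ~v1)) -> ((v2 -> ~v3) -> (v3 | v1)) = True
      v4 <-> (v5 & ~v1) = False
        v5 & ~v1 = False
          ~v1 = False
      (v2 -> ~v3) -> (v3 | v1) = True
        v2 -> ~v3 = True
          ~v3 = True
        v3 | v1 = True
    (v2 <-> (v3 -> v5)) & ~((~v5 & v3)) = True
      v2 <-> (v3 -> v5) = True
        v3 -> v5 = True
      ~((~v5 & v3)) = True
        ~v5 & v3 = False
          ~v5 = False
Both conjuncts True, so the formula holds.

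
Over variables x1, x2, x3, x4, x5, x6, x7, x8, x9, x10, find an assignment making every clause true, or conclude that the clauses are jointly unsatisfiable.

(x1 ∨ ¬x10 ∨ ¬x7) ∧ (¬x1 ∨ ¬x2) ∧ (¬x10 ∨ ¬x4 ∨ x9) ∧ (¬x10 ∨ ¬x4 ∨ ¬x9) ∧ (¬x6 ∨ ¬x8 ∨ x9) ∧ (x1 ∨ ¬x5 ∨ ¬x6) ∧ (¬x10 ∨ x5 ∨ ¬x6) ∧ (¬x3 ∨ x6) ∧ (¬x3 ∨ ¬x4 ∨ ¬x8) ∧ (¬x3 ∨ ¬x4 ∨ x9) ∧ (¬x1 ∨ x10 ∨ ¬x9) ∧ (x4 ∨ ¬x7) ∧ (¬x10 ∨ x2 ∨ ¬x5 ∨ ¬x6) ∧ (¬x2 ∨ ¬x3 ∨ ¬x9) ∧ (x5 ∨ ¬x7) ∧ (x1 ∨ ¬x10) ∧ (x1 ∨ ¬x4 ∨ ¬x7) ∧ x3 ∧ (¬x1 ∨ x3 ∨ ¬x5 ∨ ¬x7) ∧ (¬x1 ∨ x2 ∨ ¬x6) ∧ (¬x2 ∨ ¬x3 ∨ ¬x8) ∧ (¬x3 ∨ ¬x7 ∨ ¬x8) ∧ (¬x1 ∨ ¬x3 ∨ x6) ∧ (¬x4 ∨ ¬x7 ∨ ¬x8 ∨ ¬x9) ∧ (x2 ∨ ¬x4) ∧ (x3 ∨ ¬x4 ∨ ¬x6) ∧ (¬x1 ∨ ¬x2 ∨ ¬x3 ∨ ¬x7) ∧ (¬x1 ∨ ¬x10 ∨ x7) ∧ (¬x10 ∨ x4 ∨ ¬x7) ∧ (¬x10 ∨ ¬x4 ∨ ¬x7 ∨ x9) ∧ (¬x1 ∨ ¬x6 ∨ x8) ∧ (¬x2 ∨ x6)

Unit clause (x3) forces x3 = True.
In (¬x3 ∨ x6) only x6 is left, so x6 = True.
Try x1 = True:
  (¬x1 ∨ ¬x2) forces x2 = False.
  clause (¬x1 ∨ x2 ∨ ¬x6) is falsified — backtrack.
So x1 = False.
  then (x1 ∨ ¬x5 ∨ ¬x6) forces x5 = False.
  then (¬x10 ∨ x5 ∨ ¬x6) forces x10 = False.
  then (x5 ∨ ¬x7) forces x7 = False.
Set x2 = False.
  then (x2 ∨ ¬x4) forces x4 = False.
Set x8 = False.
Set x9 = True.
All clauses satisfied.

x1=F, x2=F, x3=T, x4=F, x5=F, x6=T, x7=F, x8=F, x9=T, x10=F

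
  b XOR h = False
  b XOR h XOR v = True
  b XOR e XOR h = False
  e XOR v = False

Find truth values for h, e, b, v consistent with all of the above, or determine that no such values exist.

Adding constraints 2, 3, 4 mod 2: every variable appears an even number of times on the left, so the left side is 0.
But the right sides sum to 1 (mod 2). 0 ≠ 1 — the system is inconsistent.

No satisfying assignment exists.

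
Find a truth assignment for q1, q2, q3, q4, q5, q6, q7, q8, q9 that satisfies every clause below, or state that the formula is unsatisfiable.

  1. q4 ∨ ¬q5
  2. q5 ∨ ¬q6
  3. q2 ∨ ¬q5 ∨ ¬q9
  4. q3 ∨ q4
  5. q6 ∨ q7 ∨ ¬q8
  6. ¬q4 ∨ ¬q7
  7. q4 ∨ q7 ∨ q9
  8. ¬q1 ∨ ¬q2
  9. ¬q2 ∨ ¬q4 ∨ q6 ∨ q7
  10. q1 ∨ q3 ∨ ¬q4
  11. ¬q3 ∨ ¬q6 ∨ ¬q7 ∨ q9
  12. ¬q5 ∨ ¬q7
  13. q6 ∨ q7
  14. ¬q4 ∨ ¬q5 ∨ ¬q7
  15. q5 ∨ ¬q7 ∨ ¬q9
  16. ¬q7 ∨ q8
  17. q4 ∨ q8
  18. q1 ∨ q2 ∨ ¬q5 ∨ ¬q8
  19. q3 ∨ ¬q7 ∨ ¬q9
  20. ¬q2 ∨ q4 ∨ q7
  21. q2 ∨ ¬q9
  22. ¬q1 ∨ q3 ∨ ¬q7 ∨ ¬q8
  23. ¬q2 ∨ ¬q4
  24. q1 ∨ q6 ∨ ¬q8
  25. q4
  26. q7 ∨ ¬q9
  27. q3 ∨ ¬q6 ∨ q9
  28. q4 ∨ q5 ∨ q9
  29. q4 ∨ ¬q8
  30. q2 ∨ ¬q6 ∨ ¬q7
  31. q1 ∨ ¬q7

Unit clause (q4) forces q4 = True.
In (¬q4 ∨ ¬q7) only ¬q7 is left, so q7 = False.
In (q6 ∨ q7) only q6 is left, so q6 = True.
In (¬q2 ∨ ¬q4) only ¬q2 is left, so q2 = False.
In (q7 ∨ ¬q9) only ¬q9 is left, so q9 = False.
In (q3 ∨ ¬q6 ∨ q9) only q3 is left, so q3 = True.
In (q5 ∨ ¬q6) only q5 is left, so q5 = True.
Set q1 = True.
Set q8 = False.
All clauses satisfied.

q1: True, q2: False, q3: True, q4: True, q5: True, q6: True, q7: False, q8: False, q9: False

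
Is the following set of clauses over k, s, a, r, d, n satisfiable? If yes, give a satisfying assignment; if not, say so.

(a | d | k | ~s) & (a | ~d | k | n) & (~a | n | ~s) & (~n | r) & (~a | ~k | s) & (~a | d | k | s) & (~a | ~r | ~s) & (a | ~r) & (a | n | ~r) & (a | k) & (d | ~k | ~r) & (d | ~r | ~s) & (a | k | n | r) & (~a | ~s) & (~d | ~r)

k: True; s: True; a: False; r: False; d: True; n: False

Set k = True.
Set s = True.
  then (~a | ~s) forces a = False.
  then (a | ~r) forces r = False.
  then (~n | r) forces n = False.
Set d = True.
All clauses satisfied.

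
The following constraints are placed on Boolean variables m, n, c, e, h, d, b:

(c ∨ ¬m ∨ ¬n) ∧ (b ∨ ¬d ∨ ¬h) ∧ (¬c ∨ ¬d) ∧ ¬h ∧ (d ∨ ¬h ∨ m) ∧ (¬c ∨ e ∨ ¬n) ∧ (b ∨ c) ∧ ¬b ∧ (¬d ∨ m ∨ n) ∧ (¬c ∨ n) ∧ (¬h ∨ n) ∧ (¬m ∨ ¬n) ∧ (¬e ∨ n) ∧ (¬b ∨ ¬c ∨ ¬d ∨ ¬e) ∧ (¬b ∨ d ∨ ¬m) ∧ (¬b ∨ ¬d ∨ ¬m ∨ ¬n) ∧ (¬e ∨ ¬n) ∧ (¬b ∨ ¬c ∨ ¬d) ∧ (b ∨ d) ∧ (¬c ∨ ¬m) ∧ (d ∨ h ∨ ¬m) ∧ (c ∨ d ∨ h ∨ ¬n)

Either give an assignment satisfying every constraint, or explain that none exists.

Case h = True:
  Clause (¬h) is falsified — contradiction.
Case h = False:
  (¬b) forces b = False.
  (b ∨ c) forces c = True.
  (¬c ∨ ¬d) forces d = False.
  Clause (b ∨ d) is falsified — contradiction.
Both cases fail, so the formula is unsatisfiable.

No satisfying assignment exists.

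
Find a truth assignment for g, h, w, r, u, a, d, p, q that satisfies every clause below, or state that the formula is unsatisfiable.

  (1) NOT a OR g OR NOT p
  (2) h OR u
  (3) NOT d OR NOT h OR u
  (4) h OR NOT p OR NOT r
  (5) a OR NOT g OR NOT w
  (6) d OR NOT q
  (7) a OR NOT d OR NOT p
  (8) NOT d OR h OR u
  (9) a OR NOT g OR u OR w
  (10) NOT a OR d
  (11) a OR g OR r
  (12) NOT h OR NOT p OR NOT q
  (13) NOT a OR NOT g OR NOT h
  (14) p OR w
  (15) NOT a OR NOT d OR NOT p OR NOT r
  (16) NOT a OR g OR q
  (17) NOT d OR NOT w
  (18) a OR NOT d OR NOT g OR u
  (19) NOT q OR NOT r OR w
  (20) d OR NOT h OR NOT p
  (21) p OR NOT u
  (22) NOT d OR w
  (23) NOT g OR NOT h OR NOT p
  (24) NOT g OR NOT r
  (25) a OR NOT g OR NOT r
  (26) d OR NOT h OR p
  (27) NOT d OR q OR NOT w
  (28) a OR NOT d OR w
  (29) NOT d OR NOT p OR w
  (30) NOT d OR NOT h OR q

Set g = True.
  then (NOT g OR NOT r) forces r = False.
Set h = False.
  then (h OR u) forces u = True.
  then (p OR NOT u) forces p = True.
Try w = True:
  (a OR NOT g OR NOT w) forces a = True.
  (NOT a OR d) forces d = True.
  clause (NOT d OR NOT w) is falsified — backtrack.
So w = False.
  then (NOT d OR w) forces d = False.
  then (d OR NOT q) forces q = False.
  then (NOT a OR d) forces a = False.
All clauses satisfied.

g = True; h = False; w = False; r = False; u = True; a = False; d = False; p = True; q = False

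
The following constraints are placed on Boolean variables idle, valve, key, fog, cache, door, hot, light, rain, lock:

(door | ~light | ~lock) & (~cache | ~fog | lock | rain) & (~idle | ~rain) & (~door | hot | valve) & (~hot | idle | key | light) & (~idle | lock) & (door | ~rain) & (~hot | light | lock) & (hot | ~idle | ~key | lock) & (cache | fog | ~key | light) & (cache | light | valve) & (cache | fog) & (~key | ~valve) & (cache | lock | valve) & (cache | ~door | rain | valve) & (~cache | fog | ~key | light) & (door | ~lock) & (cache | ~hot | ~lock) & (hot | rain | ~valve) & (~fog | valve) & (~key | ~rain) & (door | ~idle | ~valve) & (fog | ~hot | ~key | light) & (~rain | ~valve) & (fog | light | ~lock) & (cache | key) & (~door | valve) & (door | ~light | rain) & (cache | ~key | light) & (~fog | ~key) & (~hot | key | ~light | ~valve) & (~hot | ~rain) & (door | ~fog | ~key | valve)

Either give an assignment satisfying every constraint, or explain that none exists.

idle = True, valve = True, key = False, fog = True, cache = True, door = True, hot = True, light = False, rain = False, lock = True

Set idle = True.
  then (~idle | ~rain) forces rain = False.
  then (~idle | lock) forces lock = True.
  then (door | ~lock) forces door = True.
  then (~door | valve) forces valve = True.
  then (~key | ~valve) forces key = False.
  then (hot | rain | ~valve) forces hot = True.
  then (cache | key) forces cache = True.
  then (~hot | key | ~light | ~valve) forces light = False.
  then (fog | light | ~lock) forces fog = True.
All clauses satisfied.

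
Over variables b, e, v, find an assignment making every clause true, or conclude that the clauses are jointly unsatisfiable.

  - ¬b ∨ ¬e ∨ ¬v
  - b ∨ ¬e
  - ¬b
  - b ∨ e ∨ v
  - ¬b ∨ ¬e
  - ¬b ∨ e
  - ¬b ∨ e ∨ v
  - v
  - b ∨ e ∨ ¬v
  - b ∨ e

No satisfying assignment exists.

Case b = True:
  Clause (¬b) is falsified — contradiction.
Case b = False:
  (b ∨ ¬e) forces e = False.
  Clause (b ∨ e) is falsified — contradiction.
Both cases fail, so the formula is unsatisfiable.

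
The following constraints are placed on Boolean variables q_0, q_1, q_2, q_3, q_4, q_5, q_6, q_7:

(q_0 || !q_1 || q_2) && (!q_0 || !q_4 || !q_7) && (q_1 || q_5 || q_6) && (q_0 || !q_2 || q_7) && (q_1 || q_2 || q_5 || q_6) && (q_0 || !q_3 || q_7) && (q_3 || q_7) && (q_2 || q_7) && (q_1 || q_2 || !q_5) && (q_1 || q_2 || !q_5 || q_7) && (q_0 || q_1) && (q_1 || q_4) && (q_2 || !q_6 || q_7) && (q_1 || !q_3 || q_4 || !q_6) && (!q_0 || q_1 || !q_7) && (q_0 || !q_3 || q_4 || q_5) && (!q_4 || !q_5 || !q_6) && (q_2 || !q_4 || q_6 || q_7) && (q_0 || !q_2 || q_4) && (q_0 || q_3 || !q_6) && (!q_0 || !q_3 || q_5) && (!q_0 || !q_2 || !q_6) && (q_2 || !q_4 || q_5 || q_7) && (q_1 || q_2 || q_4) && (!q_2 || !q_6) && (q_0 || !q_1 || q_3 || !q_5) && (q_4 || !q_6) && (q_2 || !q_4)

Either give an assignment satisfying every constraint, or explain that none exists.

Set q_0 = False.
  then (q_0 || q_1) forces q_1 = True.
  then (q_0 || !q_1 || q_2) forces q_2 = True.
  then (q_0 || !q_2 || q_7) forces q_7 = True.
  then (q_0 || !q_2 || q_4) forces q_4 = True.
  then (!q_2 || !q_6) forces q_6 = False.
Set q_3 = False.
  then (q_0 || !q_1 || q_3 || !q_5) forces q_5 = False.
All clauses satisfied.

q_0: False, q_1: True, q_2: True, q_3: False, q_4: True, q_5: False, q_6: False, q_7: True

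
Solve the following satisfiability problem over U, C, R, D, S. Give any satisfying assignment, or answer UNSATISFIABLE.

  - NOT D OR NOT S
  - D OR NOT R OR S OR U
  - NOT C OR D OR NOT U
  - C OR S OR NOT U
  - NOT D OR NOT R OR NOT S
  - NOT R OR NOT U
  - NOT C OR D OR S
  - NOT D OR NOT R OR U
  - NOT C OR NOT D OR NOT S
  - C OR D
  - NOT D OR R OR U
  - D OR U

Try U = False:
  (D OR U) forces D = True.
  (NOT D OR NOT S) forces S = False.
  (NOT D OR NOT R OR U) forces R = False.
  clause (NOT D OR R OR U) is falsified — backtrack.
So U = True.
  then (NOT R OR NOT U) forces R = False.
Set C = True.
  then (NOT C OR D OR NOT U) forces D = True.
  then (NOT C OR NOT D OR NOT S) forces S = False.
All clauses satisfied.

U: True; C: True; R: False; D: True; S: False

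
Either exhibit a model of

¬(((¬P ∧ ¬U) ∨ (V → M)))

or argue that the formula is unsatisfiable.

M = False, P = True, U = True, V = True

  ¬(((¬P ∧ ¬U) ∨ (V → M))) = True
    (¬P ∧ ¬U) ∨ (V → M) = False
      ¬P ∧ ¬U = False
        ¬P = False
        ¬U = False
      V → M = False
The formula evaluates to True.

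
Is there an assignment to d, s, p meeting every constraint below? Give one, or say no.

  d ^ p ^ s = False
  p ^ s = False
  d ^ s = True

d = False; s = True; p = True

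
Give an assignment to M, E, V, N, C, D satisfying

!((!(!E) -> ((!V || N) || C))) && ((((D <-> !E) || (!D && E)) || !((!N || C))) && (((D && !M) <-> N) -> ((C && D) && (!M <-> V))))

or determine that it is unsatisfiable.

Case C = True: the conjunct !((!(!E) -> ((!V || N) || C))) becomes !((!(!E) -> True)) = False.
Case C = False: the formula simplifies to !((!(!E) -> (!V || N))) && ((((D <-> !E) || (!D && E)) || !(!N)) && !(((D && !M) <-> N))).
  E = True: simplifies to !((!V || N)) && (((!D || !D) || !(!N)) && !(((D && !M) <-> N))).
    N = True: the conjunct !((!V || N)) becomes !((!V || True)) = False.
    N = False: simplifies to !(!V) && ((!D || !D) && !(!((D && !M)))).
      D = True: the conjunct !D || !D becomes !True || !True = False.
      D = False: the conjunct !(!((D && !M))) becomes !(!False) = False.
  E = False: the conjunct !((!(!E) -> (!V || N))) becomes !((False -> (!V || N))) = False.
Both cases fail — unsatisfiable.

UNSATISFIABLE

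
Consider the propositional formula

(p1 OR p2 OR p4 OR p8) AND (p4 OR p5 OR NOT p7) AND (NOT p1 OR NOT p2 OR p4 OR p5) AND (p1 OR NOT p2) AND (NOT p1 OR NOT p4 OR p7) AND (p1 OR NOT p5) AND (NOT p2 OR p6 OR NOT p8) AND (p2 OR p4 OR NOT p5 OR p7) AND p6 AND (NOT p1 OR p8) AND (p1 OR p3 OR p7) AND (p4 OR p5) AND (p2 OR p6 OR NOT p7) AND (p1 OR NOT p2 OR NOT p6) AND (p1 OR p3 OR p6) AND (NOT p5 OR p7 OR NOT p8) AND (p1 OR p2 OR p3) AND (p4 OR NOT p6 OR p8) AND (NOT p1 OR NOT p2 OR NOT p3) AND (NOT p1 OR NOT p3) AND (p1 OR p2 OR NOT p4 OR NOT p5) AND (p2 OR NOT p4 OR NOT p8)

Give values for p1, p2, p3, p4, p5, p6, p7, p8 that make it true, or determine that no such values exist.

Unit clause (p6) forces p6 = True.
Set p1 = True.
  then (NOT p1 OR p8) forces p8 = True.
  then (NOT p1 OR NOT p3) forces p3 = False.
Set p2 = False.
  then (p2 OR NOT p4 OR NOT p8) forces p4 = False.
  then (p4 OR p5) forces p5 = True.
  then (NOT p5 OR p7 OR NOT p8) forces p7 = True.
All clauses satisfied.

p1: True; p2: False; p3: False; p4: False; p5: True; p6: True; p7: True; p8: True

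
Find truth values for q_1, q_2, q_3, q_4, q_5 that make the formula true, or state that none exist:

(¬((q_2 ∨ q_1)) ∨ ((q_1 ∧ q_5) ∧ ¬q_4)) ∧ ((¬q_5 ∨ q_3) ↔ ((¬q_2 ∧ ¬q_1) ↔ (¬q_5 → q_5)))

q_1=F; q_2=F; q_3=T; q_4=F; q_5=T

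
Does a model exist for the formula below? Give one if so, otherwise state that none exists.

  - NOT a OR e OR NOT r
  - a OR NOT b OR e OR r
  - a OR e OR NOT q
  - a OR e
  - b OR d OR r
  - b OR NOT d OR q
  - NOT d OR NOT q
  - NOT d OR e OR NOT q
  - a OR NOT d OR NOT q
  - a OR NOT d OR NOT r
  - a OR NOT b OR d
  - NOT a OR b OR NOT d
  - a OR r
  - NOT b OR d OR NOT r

Set q = False.
Set d = False.
Set b = True.
  then (a OR NOT b OR d) forces a = True.
  then (NOT b OR d OR NOT r) forces r = False.
Set e = True.
All clauses satisfied.

q: False, d: False, b: True, a: True, r: False, e: True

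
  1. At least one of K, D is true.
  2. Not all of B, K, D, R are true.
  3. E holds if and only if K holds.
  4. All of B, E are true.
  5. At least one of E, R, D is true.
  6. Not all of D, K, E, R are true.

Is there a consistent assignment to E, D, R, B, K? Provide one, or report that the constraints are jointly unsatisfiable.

E = True, D = False, R = True, B = True, K = True

  (1) {K, D}: 1 true — at least one ✓
  (2) {B, K, D, R}: 3/4 true — not all ✓
  (3) E=T, K=T — same ✓
  (4) {B, E}: all 2 true ✓
  (5) {E, R, D}: 2 true — at least one ✓
  (6) {D, K, E, R}: 3/4 true — not all ✓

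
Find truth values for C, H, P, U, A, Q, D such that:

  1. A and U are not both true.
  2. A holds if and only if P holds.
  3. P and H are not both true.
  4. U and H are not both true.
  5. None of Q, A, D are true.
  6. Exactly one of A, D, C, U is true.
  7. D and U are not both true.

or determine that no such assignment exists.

C: False, H: False, P: False, U: True, A: False, Q: False, D: False

  (1) A=F, U=T — not both ✓
  (2) A=F, P=F — same ✓
  (3) P=F, H=F — not both ✓
  (4) U=T, H=F — not both ✓
  (5) {Q, A, D}: 0 true — none ✓
  (6) {A, D, C, U}: 1 true — exactly one ✓
  (7) D=F, U=T — not both ✓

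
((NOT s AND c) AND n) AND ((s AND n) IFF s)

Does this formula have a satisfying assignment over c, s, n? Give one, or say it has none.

c = True, s = False, n = True

  (NOT s AND c) AND n = True
    NOT s AND c = True
      NOT s = True
  (s AND n) IFF s = True
    s AND n = False
Both conjuncts True, so the formula holds.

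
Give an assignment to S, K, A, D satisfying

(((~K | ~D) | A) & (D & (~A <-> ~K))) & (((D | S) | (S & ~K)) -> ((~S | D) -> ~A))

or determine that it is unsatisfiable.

S = True, K = False, A = False, D = True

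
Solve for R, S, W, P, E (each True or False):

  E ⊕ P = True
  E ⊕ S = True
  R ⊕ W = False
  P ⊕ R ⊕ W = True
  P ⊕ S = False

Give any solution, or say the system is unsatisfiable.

R = True, S = True, W = True, P = True, E = False

E ⊕ P = F ⊕ T = True ✓
E ⊕ S = F ⊕ T = True ✓
R ⊕ W = T ⊕ T = False ✓
P ⊕ R ⊕ W = T ⊕ T ⊕ T = True ✓
P ⊕ S = T ⊕ T = False ✓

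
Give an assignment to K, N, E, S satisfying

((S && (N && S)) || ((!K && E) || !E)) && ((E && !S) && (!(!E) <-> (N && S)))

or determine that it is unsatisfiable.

Unsatisfiable

Case S = True: the conjunct !S is False.
Case S = False: the formula simplifies to ((!K && E) || !E) && (E && !E).
  E = True: the conjunct !E is False.
  E = False: the conjunct E is False.
Both cases fail — unsatisfiable.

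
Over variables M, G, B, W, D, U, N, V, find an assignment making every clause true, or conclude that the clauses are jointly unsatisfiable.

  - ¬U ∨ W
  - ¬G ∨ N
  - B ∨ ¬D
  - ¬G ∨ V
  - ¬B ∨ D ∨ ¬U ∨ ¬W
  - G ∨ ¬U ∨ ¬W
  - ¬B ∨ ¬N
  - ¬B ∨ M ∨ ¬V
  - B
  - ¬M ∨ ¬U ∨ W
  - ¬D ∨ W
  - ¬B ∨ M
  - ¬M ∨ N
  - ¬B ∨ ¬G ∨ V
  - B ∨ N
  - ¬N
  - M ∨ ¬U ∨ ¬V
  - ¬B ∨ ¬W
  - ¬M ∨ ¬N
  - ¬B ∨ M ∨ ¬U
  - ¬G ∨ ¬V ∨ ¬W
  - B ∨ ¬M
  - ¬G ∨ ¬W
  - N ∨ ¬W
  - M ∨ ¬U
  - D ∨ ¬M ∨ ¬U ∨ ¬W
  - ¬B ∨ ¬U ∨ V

UNSATISFIABLE

Case M = True:
  (B) forces B = True.
  (¬B ∨ ¬N) forces N = False.
  Clause (¬M ∨ N) is falsified — contradiction.
Case M = False:
  (B) forces B = True.
  Clause (¬B ∨ M) is falsified — contradiction.
Both cases fail, so the formula is unsatisfiable.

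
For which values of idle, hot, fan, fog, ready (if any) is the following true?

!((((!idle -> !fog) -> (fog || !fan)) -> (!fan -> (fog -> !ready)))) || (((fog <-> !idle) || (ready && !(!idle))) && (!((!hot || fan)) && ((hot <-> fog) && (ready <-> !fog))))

idle: False; hot: True; fan: False; fog: True; ready: False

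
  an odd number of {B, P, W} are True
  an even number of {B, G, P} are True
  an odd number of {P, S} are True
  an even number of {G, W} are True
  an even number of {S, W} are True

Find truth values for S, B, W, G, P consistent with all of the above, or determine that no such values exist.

No satisfying assignment exists.

Adding constraints 1, 2, 4 mod 2: every variable appears an even number of times on the left, so the left side is 0.
But the right sides sum to 1 (mod 2). 0 ≠ 1 — the system is inconsistent.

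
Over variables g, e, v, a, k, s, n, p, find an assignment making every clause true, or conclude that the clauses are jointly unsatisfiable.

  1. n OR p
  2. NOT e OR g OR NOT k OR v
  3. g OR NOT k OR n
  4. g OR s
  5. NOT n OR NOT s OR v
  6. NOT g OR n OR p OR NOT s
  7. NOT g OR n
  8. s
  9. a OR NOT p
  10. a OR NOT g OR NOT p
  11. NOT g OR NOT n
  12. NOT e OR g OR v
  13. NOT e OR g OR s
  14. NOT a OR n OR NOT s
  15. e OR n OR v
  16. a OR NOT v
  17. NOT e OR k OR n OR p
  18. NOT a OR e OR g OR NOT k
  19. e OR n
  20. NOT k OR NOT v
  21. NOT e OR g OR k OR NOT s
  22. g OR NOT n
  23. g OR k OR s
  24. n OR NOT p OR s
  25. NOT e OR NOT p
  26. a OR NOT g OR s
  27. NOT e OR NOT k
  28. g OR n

No satisfying assignment exists.

Case g = True:
  (NOT g OR n) forces n = True.
  Clause (NOT g OR NOT n) is falsified — contradiction.
Case g = False:
  (g OR s) forces s = True.
  (g OR NOT n) forces n = False.
  Clause (g OR n) is falsified — contradiction.
Both cases fail, so the formula is unsatisfiable.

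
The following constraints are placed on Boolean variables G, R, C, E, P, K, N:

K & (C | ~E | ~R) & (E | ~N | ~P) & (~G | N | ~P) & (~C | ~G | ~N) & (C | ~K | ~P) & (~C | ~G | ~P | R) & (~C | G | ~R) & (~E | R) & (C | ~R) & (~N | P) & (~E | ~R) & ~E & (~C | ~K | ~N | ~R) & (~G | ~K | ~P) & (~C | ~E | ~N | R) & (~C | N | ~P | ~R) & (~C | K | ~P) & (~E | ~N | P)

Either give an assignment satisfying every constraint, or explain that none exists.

Unit clause (K) forces K = True.
Unit clause (~E) forces E = False.
Set G = True.
  then (~G | ~K | ~P) forces P = False.
  then (~N | P) forces N = False.
Set R = True.
  then (C | ~R) forces C = True.
All clauses satisfied.

G=T; R=T; C=T; E=F; P=F; K=T; N=F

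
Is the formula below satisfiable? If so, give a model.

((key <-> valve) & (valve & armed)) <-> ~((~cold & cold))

key = True; armed = True; cold = False; valve = True

  ((key <-> valve) & (valve & armed)) <-> ~((~cold & cold)) = True
    (key <-> valve) & (valve & armed) = True
      key <-> valve = True
      valve & armed = True
    ~((~cold & cold)) = True
      ~cold & cold = False
        ~cold = True
The formula evaluates to True.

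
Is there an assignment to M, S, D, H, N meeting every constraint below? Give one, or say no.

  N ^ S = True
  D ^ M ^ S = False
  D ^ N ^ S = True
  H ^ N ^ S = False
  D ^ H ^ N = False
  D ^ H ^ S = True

M = False; S = False; D = False; H = True; N = True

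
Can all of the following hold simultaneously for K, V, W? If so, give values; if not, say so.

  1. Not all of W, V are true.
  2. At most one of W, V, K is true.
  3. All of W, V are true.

Unsatisfiable — no assignment works.

Case V = True:
  (1) with V=T forces W = False.
  Constraint (3) is violated (W=F) — contradiction.
Case V = False:
  Constraint (3) is violated (V=F) — contradiction.
Both cases fail — unsatisfiable.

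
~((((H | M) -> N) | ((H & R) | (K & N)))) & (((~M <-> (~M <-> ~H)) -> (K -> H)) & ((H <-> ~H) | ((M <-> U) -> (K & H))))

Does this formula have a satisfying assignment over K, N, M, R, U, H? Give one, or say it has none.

K=F; N=F; M=F; R=F; U=T; H=T

  ~((((H | M) -> N) | ((H & R) | (K & N)))) = True
    ((H | M) -> N) | ((H & R) | (K & N)) = False
      (H | M) -> N = False
        H | M = True
      (H & R) | (K & N) = False
        H & R = False
        K & N = False
  ((~M <-> (~M <-> ~H)) -> (K -> H)) & ((H <-> ~H) | ((M <-> U) -> (K & H))) = True
    (~M <-> (~M <-> ~H)) -> (K -> H) = True
      ~M <-> (~M <-> ~H) = False
        ~M = True
        ~M <-> ~H = False
          ~M = True
          ~H = False
      K -> H = True
    (H <-> ~H) | ((M <-> U) -> (K & H)) = True
      H <-> ~H = False
        ~H = False
      (M <-> U) -> (K & H) = True
        M <-> U = False
        K & H = False
Both conjuncts True, so the formula holds.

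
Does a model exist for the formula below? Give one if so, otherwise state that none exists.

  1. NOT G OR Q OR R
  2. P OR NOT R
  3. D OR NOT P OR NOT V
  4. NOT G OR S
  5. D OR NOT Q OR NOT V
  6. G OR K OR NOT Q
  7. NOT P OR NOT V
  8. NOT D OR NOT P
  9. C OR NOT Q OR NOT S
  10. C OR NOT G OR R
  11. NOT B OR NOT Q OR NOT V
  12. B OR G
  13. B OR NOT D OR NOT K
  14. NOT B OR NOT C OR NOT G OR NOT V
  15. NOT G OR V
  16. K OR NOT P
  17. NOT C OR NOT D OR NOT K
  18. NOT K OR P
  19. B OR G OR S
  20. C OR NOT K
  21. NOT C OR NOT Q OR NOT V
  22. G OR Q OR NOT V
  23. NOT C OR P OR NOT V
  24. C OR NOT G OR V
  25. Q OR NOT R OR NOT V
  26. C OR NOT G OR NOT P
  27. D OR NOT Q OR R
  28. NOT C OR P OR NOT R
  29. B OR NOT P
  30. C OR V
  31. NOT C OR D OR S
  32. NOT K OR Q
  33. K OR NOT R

Set P = True.
  then (NOT P OR NOT V) forces V = False.
  then (NOT D OR NOT P) forces D = False.
  then (NOT G OR V) forces G = False.
  then (K OR NOT P) forces K = True.
  then (C OR NOT K) forces C = True.
  then (B OR NOT P) forces B = True.
  then (NOT C OR D OR S) forces S = True.
  then (NOT K OR Q) forces Q = True.
  then (D OR NOT Q OR R) forces R = True.
All clauses satisfied.

P = True; K = True; S = True; V = False; R = True; Q = True; C = True; D = False; G = False; B = True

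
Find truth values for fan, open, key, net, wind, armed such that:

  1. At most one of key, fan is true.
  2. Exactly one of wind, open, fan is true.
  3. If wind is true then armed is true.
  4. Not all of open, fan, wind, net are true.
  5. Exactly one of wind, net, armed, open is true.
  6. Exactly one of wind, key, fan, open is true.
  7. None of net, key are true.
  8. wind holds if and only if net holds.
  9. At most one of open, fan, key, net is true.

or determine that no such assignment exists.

fan=F, open=T, key=F, net=F, wind=F, armed=F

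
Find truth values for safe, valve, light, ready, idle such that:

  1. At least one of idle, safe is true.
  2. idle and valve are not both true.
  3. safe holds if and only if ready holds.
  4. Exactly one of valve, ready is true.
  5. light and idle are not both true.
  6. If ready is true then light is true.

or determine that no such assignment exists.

safe = True, valve = False, light = True, ready = True, idle = False

  (1) {idle, safe}: 1 true — at least one ✓
  (2) idle=F, valve=F — not both ✓
  (3) safe=T, ready=T — same ✓
  (4) {valve, ready}: 1 true — exactly one ✓
  (5) light=T, idle=F — not both ✓
  (6) ready=T ⇒ light: T ✓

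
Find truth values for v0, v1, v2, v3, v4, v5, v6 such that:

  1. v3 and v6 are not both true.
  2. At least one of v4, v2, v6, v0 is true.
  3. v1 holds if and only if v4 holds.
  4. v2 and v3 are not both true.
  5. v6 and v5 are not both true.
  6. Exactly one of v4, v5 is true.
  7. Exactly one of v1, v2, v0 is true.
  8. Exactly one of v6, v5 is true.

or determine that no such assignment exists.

v0: True; v1: False; v2: False; v3: False; v4: False; v5: True; v6: False

  (1) v3=F, v6=F — not both ✓
  (2) {v4, v2, v6, v0}: 1 true — at least one ✓
  (3) v1=F, v4=F — same ✓
  (4) v2=F, v3=F — not both ✓
  (5) v6=F, v5=T — not both ✓
  (6) {v4, v5}: 1 true — exactly one ✓
  (7) {v1, v2, v0}: 1 true — exactly one ✓
  (8) {v6, v5}: 1 true — exactly one ✓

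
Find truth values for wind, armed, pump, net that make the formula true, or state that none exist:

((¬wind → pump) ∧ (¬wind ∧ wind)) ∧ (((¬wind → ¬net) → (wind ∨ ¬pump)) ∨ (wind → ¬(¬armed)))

Case wind = True: the conjunct ¬wind is False.
Case wind = False: the conjunct wind is False.
Both cases fail — unsatisfiable.

The formula is unsatisfiable.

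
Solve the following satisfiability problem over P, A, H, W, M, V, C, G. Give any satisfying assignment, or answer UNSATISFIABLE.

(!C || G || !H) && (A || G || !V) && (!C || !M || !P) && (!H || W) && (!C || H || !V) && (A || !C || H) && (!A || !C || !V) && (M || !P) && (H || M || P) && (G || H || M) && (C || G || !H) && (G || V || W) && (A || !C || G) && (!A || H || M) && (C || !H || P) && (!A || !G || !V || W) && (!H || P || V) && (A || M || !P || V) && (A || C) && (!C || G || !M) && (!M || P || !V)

Set P = False.
Set A = True.
Try H = True:
  (!H || W) forces W = True.
  (C || !H || P) forces C = True.
  (!C || G || !H) forces G = True.
  (!A || !C || !V) forces V = False.
  clause (!H || P || V) is falsified — backtrack.
So H = False.
  then (H || M || P) forces M = True.
  then (!M || P || !V) forces V = False.
Set W = True.
Set C = True.
  then (!C || G || !M) forces G = True.
All clauses satisfied.

P = False, A = True, H = False, W = True, M = True, V = False, C = True, G = True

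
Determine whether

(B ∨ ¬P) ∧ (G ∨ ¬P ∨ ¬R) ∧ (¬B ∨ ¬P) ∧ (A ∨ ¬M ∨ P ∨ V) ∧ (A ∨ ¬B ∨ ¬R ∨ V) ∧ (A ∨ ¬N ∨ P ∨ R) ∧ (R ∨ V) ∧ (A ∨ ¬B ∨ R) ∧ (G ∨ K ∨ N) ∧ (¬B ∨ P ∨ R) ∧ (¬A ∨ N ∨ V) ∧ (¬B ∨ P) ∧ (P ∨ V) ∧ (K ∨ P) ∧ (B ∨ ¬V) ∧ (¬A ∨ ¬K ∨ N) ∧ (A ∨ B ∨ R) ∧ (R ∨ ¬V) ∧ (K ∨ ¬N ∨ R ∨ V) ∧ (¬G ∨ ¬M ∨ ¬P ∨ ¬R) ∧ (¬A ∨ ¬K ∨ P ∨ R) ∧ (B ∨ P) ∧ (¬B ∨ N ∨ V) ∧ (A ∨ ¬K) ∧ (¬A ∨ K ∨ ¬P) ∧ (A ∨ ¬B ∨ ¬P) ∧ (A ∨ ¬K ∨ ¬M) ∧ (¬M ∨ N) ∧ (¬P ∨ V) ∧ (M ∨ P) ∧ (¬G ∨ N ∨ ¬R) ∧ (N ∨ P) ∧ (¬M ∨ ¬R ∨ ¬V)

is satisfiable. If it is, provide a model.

Case B = True:
  (¬B ∨ ¬P) forces P = False.
  Clause (¬B ∨ P) is falsified — contradiction.
Case B = False:
  (B ∨ ¬P) forces P = False.
  Clause (B ∨ P) is falsified — contradiction.
Both cases fail, so the formula is unsatisfiable.

Unsatisfiable — no assignment works.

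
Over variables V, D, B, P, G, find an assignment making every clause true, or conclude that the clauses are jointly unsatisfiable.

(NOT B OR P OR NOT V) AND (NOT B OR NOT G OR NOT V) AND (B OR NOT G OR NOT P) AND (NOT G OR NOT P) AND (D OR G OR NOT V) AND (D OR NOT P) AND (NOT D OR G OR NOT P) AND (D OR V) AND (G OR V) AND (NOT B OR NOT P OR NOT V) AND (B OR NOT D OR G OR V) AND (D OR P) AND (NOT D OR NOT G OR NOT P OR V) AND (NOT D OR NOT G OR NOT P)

V = False, D = True, B = False, P = False, G = True

Set V = False.
  then (D OR V) forces D = True.
  then (G OR V) forces G = True.
  then (NOT D OR NOT G OR NOT P OR V) forces P = False.
Set B = False.
All clauses satisfied.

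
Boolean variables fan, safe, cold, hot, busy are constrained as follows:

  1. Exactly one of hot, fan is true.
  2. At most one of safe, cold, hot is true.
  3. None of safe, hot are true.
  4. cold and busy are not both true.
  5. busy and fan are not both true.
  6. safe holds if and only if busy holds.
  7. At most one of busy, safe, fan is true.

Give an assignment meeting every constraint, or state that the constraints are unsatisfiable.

fan: True, safe: False, cold: True, hot: False, busy: False

  (1) {hot, fan}: 1 true — exactly one ✓
  (2) {safe, cold, hot}: 1 true — at most one ✓
  (3) {safe, hot}: 0 true — none ✓
  (4) cold=T, busy=F — not both ✓
  (5) busy=F, fan=T — not both ✓
  (6) safe=F, busy=F — same ✓
  (7) {busy, safe, fan}: 1 true — at most one ✓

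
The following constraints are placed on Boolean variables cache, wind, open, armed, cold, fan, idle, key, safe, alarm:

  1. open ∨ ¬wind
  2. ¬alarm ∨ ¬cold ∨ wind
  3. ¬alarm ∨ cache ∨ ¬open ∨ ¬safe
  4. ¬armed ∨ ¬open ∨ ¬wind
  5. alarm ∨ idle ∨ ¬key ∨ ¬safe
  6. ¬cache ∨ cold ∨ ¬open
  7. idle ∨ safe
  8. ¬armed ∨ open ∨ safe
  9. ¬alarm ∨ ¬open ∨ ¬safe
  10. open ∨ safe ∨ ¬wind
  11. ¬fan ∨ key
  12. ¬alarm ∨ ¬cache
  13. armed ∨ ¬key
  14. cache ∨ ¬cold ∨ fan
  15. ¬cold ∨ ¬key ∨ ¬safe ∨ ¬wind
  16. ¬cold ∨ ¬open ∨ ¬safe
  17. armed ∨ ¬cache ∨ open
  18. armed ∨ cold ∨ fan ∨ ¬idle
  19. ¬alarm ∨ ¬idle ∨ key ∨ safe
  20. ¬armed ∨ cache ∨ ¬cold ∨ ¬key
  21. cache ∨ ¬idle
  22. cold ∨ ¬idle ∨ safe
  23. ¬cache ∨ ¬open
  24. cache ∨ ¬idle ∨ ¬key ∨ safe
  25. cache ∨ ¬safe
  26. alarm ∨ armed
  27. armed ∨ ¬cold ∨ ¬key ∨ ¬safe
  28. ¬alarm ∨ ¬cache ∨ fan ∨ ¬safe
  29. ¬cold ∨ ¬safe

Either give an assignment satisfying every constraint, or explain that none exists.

Set cache = True.
  then (¬alarm ∨ ¬cache) forces alarm = False.
  then (¬cache ∨ ¬open) forces open = False.
  then (alarm ∨ armed) forces armed = True.
  then (open ∨ ¬wind) forces wind = False.
  then (¬armed ∨ open ∨ safe) forces safe = True.
  then (¬cold ∨ ¬safe) forces cold = False.
Set fan = False.
Set idle = True.
Set key = True.
All clauses satisfied.

cache = True, wind = False, open = False, armed = True, cold = False, fan = False, idle = True, key = True, safe = True, alarm = False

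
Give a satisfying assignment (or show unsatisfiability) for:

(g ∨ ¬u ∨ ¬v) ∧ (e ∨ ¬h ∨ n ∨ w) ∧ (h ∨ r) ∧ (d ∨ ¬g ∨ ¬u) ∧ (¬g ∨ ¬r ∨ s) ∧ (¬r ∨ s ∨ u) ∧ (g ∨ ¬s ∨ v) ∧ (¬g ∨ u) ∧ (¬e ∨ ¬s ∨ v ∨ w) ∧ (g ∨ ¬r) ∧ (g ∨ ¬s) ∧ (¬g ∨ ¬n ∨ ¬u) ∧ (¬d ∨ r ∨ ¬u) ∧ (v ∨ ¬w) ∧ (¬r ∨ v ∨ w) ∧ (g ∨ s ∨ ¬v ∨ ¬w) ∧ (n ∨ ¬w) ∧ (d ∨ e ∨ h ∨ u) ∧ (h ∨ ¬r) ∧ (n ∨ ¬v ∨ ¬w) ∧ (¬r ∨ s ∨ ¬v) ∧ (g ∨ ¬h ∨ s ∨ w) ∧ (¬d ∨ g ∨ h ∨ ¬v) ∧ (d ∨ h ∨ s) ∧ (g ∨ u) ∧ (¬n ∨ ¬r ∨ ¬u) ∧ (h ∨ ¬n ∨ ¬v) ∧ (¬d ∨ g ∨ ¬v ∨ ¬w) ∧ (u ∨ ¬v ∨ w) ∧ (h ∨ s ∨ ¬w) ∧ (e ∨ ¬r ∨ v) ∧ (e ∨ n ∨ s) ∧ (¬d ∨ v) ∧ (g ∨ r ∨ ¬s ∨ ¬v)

n: False, r: True, g: True, u: True, w: False, v: True, d: True, e: True, h: True, s: True

Set n = False.
  then (n ∨ ¬w) forces w = False.
Set r = True.
  then (g ∨ ¬r) forces g = True.
  then (¬r ∨ v ∨ w) forces v = True.
  then (h ∨ ¬r) forces h = True.
  then (¬r ∨ s ∨ ¬v) forces s = True.
  then (u ∨ ¬v ∨ w) forces u = True.
  then (e ∨ ¬h ∨ n ∨ w) forces e = True.
  then (d ∨ ¬g ∨ ¬u) forces d = True.
All clauses satisfied.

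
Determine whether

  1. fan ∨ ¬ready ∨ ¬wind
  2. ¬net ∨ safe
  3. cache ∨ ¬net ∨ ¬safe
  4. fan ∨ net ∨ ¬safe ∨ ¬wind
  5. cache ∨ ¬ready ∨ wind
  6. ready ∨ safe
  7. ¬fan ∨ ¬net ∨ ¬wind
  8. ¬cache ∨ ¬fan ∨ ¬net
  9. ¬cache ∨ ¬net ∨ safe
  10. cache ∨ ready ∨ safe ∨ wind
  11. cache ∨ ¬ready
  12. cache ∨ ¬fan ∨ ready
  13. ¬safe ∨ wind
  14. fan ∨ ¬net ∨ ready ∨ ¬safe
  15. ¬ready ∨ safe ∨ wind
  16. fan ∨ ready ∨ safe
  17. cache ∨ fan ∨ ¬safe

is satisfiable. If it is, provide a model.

cache=T, fan=T, safe=F, ready=T, wind=T, net=F

Try cache = False:
  (cache ∨ ¬ready) forces ready = False.
  (ready ∨ safe) forces safe = True.
  (cache ∨ ¬net ∨ ¬safe) forces net = False.
  (cache ∨ ¬fan ∨ ready) forces fan = False.
  clause (cache ∨ fan ∨ ¬safe) is falsified — backtrack.
So cache = True.
Set fan = True.
  then (¬cache ∨ ¬fan ∨ ¬net) forces net = False.
Set safe = False.
  then (ready ∨ safe) forces ready = True.
  then (¬ready ∨ safe ∨ wind) forces wind = True.
All clauses satisfied.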